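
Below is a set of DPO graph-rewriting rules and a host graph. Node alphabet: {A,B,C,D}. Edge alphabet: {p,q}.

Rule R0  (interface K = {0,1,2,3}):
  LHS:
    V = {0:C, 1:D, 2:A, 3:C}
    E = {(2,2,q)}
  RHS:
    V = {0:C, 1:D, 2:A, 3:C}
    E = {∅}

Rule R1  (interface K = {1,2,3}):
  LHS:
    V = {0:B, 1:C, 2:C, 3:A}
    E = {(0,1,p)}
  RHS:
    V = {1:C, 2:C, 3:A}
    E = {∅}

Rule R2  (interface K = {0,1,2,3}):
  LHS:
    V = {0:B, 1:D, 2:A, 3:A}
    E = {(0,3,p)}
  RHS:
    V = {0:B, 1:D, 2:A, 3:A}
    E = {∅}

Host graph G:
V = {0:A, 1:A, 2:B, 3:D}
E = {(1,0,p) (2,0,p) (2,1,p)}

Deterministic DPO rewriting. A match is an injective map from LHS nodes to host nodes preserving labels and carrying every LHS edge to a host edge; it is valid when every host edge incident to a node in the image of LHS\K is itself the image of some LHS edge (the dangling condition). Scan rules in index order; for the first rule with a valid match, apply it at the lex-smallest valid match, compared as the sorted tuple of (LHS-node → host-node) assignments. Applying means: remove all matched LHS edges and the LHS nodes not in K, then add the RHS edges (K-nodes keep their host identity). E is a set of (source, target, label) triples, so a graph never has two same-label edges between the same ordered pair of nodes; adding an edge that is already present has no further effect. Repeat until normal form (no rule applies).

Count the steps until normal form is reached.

Answer: 2

Rewrite trace:
initial: |V|=4 |E|=3  E = 1-p->0 2-p->0 2-p->1
step 1: apply R2 at {0↦2, 1↦3, 2↦0, 3↦1}  → |V|=4 |E|=2  E = 1-p->0 2-p->0
step 2: apply R2 at {0↦2, 1↦3, 2↦1, 3↦0}  → |V|=4 |E|=1  E = 1-p->0
halt: no rule applies after step 2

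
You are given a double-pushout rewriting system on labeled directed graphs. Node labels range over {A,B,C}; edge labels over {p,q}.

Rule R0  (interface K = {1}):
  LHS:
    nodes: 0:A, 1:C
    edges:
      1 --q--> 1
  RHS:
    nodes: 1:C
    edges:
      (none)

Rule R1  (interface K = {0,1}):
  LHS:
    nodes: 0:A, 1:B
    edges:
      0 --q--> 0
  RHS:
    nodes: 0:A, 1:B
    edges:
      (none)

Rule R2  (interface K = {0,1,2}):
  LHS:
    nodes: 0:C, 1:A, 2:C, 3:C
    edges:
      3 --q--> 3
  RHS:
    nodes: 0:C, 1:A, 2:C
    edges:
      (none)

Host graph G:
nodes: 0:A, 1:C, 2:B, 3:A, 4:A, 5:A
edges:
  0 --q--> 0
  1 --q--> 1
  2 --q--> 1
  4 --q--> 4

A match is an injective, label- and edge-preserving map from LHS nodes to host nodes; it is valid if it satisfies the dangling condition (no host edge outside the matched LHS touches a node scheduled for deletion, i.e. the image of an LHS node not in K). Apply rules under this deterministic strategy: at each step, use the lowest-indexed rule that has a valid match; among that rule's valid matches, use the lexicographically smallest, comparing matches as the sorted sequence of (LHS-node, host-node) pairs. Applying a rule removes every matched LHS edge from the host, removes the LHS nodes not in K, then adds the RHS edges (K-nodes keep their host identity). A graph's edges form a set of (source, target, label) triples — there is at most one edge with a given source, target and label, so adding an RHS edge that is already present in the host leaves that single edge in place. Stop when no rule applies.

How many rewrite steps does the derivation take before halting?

Answer: 3

Derivation:
[0] host  ⇒  6 nodes, 4 edges  {0-q->0 1-q->1 2-q->1 4-q->4}
[1] R0 @ {0↦3, 1↦1}  ⇒  5 nodes, 3 edges  {0-q->0 2-q->1 4-q->4}
[2] R1 @ {0↦0, 1↦2}  ⇒  5 nodes, 2 edges  {2-q->1 4-q->4}
[3] R1 @ {0↦4, 1↦2}  ⇒  5 nodes, 1 edges  {2-q->1}
halt: no rule applies after step 3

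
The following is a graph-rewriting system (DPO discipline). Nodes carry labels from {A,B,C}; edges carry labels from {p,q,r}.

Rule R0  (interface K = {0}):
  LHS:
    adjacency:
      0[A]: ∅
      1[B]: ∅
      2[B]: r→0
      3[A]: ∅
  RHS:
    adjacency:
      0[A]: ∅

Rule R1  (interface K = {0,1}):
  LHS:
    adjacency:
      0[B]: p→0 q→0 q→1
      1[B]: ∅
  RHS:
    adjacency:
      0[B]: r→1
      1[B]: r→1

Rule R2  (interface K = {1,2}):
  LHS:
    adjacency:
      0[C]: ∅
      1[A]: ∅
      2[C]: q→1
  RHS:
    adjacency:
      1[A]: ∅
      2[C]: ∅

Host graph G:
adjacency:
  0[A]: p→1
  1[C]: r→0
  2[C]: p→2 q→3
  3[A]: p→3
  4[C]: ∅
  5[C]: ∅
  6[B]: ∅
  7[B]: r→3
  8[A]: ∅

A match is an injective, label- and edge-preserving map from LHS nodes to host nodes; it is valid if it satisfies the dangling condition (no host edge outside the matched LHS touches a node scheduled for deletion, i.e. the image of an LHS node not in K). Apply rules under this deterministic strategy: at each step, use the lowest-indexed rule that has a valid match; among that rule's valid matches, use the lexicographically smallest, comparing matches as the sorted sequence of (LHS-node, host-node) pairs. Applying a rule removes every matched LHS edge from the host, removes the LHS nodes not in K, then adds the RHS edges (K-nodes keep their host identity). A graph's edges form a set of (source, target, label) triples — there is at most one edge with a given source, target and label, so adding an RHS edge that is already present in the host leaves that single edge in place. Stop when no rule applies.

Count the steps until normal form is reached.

[0] host  ⇒  9 nodes, 6 edges  {0-p->1 1-r->0 2-p->2 2-q->3 3-p->3 7-r->3}
[1] R0 @ {0↦3, 1↦6, 2↦7, 3↦8}  ⇒  6 nodes, 5 edges  {0-p->1 1-r->0 2-p->2 2-q->3 3-p->3}
[2] R2 @ {0↦4, 1↦3, 2↦2}  ⇒  5 nodes, 4 edges  {0-p->1 1-r->0 2-p->2 3-p->3}
halt: no rule applies after step 2

Answer: 2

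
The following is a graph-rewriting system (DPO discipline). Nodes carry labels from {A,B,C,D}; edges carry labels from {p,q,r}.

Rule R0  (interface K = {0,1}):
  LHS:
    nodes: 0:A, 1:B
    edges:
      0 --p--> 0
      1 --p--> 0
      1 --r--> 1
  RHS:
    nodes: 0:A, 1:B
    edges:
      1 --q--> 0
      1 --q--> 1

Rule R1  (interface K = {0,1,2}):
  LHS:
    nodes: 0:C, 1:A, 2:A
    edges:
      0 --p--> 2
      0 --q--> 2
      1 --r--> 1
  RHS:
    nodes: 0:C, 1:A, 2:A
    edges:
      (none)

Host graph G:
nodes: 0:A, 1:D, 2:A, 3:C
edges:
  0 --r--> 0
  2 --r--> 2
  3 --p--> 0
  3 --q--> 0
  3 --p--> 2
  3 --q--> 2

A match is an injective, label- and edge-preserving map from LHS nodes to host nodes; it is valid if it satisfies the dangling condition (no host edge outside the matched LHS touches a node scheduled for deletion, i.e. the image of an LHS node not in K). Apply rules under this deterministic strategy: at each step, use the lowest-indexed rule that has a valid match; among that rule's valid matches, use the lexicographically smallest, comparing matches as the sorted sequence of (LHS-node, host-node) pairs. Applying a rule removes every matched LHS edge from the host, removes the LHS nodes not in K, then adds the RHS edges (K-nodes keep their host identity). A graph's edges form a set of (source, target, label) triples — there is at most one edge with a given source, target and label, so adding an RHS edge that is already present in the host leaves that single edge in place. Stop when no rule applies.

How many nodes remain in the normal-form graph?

[0] host  ⇒  4 nodes, 6 edges  {0-r->0 2-r->2 3-p->0 3-q->0 3-p->2 3-q->2}
[1] R1 @ {0↦3, 1↦0, 2↦2}  ⇒  4 nodes, 3 edges  {2-r->2 3-p->0 3-q->0}
[2] R1 @ {0↦3, 1↦2, 2↦0}  ⇒  4 nodes, 0 edges  {∅}
final graph: no rule applies after step 2
NF nodes: {0:A, 1:D, 2:A, 3:C}

Answer: 4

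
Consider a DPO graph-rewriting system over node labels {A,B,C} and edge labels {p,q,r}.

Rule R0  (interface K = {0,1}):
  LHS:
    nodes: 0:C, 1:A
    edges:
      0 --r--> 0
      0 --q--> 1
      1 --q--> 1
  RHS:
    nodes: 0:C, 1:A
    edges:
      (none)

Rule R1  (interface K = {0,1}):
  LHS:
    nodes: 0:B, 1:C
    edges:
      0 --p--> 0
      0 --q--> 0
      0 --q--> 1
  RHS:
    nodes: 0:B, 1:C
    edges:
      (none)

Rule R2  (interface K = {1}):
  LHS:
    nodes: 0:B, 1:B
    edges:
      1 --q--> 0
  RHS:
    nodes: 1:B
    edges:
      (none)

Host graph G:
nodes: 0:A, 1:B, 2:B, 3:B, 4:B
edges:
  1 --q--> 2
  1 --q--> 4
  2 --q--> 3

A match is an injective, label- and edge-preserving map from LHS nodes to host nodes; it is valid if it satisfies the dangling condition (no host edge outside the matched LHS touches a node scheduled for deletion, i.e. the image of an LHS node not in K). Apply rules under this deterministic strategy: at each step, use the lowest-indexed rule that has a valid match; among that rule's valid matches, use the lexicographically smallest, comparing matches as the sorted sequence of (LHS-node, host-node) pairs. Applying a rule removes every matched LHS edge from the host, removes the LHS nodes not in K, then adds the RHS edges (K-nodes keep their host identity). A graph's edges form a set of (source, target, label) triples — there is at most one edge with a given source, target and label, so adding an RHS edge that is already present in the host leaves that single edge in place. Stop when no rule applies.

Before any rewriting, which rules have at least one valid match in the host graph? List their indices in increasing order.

R0: no valid match — LHS pattern not found
R1: no valid match — LHS pattern not found
R2: 2 valid matches — {0↦3, 1↦2}, {0↦4, 1↦1}

Answer: [R2]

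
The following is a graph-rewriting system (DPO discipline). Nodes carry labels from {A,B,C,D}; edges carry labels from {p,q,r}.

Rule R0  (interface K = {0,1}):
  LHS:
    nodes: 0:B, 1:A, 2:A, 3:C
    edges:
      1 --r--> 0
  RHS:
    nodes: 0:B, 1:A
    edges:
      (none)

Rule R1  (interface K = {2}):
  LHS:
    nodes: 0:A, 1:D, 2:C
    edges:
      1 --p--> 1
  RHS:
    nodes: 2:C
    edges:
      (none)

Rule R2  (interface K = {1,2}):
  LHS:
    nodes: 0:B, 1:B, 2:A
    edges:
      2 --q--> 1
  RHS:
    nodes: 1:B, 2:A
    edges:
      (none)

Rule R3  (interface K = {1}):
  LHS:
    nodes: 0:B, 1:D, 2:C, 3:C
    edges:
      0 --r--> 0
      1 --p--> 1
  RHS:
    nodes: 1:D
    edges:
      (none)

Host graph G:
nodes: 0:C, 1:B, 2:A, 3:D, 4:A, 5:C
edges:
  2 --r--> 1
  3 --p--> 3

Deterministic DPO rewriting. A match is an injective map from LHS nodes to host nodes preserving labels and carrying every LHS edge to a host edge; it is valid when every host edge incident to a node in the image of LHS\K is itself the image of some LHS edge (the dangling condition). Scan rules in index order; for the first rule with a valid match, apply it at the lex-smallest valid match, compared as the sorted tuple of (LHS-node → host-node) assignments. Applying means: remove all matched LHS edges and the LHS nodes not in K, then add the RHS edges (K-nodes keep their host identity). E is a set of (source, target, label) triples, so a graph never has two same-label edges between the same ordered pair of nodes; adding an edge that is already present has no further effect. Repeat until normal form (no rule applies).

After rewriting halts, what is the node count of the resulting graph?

Answer: 2

Rewrite trace:
[0] host  ⇒  6 nodes, 2 edges  {2-r->1 3-p->3}
[1] R0 @ {0↦1, 1↦2, 2↦4, 3↦0}  ⇒  4 nodes, 1 edges  {3-p->3}
[2] R1 @ {0↦2, 1↦3, 2↦5}  ⇒  2 nodes, 0 edges  {∅}
final graph: no rule applies after step 2
NF nodes: {1:B, 5:C}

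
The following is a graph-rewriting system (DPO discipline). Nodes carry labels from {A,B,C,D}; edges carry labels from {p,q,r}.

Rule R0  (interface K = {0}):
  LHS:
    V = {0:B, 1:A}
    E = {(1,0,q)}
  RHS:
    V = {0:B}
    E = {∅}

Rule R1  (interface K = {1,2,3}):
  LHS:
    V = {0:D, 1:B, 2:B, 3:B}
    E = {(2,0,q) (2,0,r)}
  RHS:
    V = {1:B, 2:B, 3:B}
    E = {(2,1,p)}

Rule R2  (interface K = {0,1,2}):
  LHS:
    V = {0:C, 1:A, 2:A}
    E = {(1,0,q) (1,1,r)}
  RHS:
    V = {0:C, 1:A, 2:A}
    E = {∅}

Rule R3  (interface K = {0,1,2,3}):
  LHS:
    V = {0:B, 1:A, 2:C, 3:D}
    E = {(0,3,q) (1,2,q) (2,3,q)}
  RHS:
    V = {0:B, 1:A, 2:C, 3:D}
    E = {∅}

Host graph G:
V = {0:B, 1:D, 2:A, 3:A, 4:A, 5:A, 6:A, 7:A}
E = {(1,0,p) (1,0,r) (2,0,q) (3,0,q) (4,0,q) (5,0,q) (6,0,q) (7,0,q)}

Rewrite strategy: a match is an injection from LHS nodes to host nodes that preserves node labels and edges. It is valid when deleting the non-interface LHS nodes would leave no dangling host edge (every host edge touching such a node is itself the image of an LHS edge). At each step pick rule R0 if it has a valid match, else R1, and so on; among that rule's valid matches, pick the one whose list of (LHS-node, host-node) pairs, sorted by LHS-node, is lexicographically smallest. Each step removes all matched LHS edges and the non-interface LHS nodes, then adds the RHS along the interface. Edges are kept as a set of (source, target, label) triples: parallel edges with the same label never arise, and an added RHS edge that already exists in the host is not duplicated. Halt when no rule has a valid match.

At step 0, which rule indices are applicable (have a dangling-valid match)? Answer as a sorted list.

Answer: [R0]

Steps:
R0: 6 valid matches — {0↦0, 1↦2}, {0↦0, 1↦3}, {0↦0, 1↦4} (+3 more)
R1: no valid match — LHS pattern not found
R2: no valid match — LHS pattern not found
R3: no valid match — LHS pattern not found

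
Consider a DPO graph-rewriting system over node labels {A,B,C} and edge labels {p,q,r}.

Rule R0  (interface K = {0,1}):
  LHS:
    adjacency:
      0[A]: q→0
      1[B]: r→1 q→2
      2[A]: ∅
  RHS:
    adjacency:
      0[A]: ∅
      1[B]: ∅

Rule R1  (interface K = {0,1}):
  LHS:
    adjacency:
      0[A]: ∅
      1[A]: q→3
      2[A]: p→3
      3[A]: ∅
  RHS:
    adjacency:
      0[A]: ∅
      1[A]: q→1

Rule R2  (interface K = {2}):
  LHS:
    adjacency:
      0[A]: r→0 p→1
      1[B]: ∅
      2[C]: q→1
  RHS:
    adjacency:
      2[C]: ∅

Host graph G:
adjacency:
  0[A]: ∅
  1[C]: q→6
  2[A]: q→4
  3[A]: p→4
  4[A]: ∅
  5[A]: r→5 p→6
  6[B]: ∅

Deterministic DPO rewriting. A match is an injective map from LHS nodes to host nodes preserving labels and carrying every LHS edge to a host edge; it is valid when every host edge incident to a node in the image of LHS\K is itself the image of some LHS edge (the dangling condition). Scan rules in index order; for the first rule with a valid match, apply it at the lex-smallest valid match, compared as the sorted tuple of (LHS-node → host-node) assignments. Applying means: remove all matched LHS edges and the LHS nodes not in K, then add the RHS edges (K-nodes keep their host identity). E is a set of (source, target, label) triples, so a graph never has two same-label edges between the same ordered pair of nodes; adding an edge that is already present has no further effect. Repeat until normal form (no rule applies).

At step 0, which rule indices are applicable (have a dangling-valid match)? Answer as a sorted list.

Answer: [R1,R2]

Steps:
R0: no valid match — LHS pattern not found
R1: 2 valid matches — {0↦0, 1↦2, 2↦3, 3↦4}, {0↦5, 1↦2, 2↦3, 3↦4}
R2: 1 valid match — {0↦5, 1↦6, 2↦1}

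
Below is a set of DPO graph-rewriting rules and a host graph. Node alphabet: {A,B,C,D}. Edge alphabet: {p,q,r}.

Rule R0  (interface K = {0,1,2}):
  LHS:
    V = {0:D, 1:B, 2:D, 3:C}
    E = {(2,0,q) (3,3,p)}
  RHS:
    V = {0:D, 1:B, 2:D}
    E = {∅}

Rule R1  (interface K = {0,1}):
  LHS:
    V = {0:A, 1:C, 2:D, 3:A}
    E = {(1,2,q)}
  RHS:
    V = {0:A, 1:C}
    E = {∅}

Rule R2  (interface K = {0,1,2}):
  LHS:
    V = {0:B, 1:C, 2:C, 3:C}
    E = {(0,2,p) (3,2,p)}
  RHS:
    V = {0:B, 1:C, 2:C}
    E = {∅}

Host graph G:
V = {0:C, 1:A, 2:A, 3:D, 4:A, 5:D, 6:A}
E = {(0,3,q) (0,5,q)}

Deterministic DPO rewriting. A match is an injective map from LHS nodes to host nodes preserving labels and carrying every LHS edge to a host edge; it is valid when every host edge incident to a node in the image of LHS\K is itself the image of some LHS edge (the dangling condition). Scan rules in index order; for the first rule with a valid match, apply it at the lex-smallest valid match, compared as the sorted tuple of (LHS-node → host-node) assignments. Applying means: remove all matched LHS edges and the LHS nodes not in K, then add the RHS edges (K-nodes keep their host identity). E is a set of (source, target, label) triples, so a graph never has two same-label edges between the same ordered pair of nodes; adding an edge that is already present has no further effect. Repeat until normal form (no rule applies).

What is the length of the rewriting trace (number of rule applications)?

Answer: 2

Steps:
start.  V:7 E:2  edges: 0-q->3 0-q->5
1. fire R1 via {0↦1, 1↦0, 2↦3, 3↦2}  →  V:5 E:1  edges: 0-q->5
2. fire R1 via {0↦1, 1↦0, 2↦5, 3↦4}  →  V:3 E:0  edges: ∅
final graph: no rule applies after step 2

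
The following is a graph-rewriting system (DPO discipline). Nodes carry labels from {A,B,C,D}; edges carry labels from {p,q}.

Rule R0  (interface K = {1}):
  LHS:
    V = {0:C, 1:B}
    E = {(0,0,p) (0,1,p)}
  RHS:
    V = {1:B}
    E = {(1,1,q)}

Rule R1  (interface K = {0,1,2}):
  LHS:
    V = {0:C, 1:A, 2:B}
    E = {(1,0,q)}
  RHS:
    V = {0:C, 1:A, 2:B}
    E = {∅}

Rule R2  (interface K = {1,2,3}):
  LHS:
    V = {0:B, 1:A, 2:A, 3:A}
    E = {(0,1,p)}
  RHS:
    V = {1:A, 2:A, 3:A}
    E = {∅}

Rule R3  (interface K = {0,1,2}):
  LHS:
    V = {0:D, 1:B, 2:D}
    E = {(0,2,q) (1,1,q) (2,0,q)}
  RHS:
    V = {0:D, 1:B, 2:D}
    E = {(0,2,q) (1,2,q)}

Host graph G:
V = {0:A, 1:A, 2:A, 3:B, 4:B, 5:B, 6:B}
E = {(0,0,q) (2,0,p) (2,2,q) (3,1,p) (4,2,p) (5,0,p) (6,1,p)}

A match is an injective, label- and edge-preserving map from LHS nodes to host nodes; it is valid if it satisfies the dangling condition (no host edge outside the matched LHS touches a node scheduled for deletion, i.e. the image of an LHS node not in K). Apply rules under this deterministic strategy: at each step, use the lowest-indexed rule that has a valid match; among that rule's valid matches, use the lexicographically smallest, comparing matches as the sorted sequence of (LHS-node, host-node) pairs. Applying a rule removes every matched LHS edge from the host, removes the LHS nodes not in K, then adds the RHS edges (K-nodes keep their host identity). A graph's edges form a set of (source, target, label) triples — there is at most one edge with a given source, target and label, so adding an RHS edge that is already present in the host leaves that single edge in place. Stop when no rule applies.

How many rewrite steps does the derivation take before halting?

Answer: 4

Steps:
initial: |V|=7 |E|=7  E = 0-q->0 2-p->0 2-q->2 3-p->1 4-p->2 5-p->0 6-p->1
step 1: apply R2 at {0↦3, 1↦1, 2↦0, 3↦2}  → |V|=6 |E|=6  E = 0-q->0 2-p->0 2-q->2 4-p->2 5-p->0 6-p->1
step 2: apply R2 at {0↦4, 1↦2, 2↦0, 3↦1}  → |V|=5 |E|=5  E = 0-q->0 2-p->0 2-q->2 5-p->0 6-p->1
step 3: apply R2 at {0↦5, 1↦0, 2↦1, 3↦2}  → |V|=4 |E|=4  E = 0-q->0 2-p->0 2-q->2 6-p->1
step 4: apply R2 at {0↦6, 1↦1, 2↦0, 3↦2}  → |V|=3 |E|=3  E = 0-q->0 2-p->0 2-q->2
normal form: no rule applies after step 4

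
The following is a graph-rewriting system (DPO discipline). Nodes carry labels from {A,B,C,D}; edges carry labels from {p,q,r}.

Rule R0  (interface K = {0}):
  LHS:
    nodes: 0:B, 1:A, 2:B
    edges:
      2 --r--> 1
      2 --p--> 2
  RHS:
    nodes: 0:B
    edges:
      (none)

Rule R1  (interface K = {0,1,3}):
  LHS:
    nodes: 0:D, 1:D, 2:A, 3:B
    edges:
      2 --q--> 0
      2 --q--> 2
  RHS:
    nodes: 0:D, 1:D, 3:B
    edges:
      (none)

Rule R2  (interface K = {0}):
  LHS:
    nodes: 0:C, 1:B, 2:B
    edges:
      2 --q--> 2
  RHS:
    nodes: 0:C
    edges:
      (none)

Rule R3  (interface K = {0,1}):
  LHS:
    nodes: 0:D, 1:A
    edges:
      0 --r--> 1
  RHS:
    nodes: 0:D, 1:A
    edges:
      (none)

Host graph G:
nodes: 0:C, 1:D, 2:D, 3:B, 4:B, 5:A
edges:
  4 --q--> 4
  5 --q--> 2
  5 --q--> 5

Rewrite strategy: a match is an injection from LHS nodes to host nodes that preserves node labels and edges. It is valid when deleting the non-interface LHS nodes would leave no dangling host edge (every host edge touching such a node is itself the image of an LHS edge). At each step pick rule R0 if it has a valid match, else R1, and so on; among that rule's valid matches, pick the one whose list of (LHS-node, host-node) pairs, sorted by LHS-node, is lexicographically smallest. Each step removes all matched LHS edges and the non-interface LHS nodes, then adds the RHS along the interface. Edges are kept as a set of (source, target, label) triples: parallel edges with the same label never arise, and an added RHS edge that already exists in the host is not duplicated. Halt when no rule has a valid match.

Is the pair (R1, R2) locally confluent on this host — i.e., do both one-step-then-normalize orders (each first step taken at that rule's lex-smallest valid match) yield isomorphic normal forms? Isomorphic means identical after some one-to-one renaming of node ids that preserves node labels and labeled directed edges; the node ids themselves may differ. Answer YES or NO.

branch R1-first: apply at {0↦2, 1↦1, 2↦5, 3↦3} → |E|=1, then 1 more step(s) → NF |V|=3 |E|=0 V={0:C, 1:D, 2:D} E=∅
branch R2-first: apply at {0↦0, 1↦3, 2↦4} → |E|=2, then 0 more step(s) → NF |V|=4 |E|=2 V={0:C, 1:D, 2:D, 5:A} E=5-q->2 5-q->5
graphs not isomorphic

Answer: NO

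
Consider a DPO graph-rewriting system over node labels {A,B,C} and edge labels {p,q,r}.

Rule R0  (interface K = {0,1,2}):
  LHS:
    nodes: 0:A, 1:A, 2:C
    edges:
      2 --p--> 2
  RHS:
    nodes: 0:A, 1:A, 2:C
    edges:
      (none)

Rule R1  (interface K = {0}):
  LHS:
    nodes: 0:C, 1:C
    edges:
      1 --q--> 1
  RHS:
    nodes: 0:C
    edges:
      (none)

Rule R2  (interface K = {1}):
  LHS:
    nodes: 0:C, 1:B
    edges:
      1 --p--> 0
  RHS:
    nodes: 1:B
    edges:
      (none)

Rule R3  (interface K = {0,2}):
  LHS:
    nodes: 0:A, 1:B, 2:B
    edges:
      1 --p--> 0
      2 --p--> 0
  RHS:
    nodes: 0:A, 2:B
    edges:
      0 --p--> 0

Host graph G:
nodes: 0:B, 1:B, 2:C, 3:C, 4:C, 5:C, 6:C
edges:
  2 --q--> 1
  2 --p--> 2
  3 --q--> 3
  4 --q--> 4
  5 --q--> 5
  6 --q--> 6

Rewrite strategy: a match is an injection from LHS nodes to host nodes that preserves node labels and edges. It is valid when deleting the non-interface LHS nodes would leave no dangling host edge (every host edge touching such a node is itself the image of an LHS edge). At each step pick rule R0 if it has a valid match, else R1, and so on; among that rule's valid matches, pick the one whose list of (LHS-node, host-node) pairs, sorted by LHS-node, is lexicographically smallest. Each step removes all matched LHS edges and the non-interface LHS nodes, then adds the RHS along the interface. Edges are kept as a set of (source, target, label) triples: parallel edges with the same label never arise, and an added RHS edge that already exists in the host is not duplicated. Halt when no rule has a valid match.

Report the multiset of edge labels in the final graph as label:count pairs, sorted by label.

Answer: p:1 q:1

Rewrite trace:
[0] host  ⇒  7 nodes, 6 edges  {2-q->1 2-p->2 3-q->3 4-q->4 5-q->5 6-q->6}
[1] R1 @ {0↦2, 1↦3}  ⇒  6 nodes, 5 edges  {2-q->1 2-p->2 4-q->4 5-q->5 6-q->6}
[2] R1 @ {0↦2, 1↦4}  ⇒  5 nodes, 4 edges  {2-q->1 2-p->2 5-q->5 6-q->6}
[3] R1 @ {0↦2, 1↦5}  ⇒  4 nodes, 3 edges  {2-q->1 2-p->2 6-q->6}
[4] R1 @ {0↦2, 1↦6}  ⇒  3 nodes, 2 edges  {2-q->1 2-p->2}
halt: no rule applies after step 4
NF edges: [(2, 1, 'q'), (2, 2, 'p')]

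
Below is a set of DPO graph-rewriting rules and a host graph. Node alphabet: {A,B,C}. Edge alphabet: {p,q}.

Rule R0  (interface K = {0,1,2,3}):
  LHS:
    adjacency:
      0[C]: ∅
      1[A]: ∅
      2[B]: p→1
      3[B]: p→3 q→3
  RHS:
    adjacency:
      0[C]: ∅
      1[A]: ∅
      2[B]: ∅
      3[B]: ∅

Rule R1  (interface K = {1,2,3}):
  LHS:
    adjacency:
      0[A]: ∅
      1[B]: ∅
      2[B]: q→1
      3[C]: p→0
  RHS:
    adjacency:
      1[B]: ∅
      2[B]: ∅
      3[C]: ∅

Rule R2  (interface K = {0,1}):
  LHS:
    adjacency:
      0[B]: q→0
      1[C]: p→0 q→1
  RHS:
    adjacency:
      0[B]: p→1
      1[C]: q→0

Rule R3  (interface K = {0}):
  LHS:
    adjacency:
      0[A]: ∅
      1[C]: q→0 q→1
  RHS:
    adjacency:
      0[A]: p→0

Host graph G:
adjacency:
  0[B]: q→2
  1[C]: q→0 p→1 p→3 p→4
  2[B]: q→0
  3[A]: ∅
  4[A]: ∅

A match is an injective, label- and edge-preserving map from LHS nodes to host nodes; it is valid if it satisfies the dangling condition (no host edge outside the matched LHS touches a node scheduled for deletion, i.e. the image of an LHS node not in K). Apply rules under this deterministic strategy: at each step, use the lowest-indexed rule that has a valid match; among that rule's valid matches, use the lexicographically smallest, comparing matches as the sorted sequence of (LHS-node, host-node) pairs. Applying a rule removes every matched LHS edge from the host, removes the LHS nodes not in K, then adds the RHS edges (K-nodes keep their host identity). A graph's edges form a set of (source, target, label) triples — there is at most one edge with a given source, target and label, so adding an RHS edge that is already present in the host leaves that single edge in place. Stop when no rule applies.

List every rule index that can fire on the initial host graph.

Answer: [R1]

Rewrite trace:
R0: no valid match — LHS pattern not found
R1: 4 valid matches — {0↦3, 1↦0, 2↦2, 3↦1}, {0↦3, 1↦2, 2↦0, 3↦1}, {0↦4, 1↦0, 2↦2, 3↦1} (+1 more)
R2: no valid match — LHS pattern not found
R3: no valid match — LHS pattern not found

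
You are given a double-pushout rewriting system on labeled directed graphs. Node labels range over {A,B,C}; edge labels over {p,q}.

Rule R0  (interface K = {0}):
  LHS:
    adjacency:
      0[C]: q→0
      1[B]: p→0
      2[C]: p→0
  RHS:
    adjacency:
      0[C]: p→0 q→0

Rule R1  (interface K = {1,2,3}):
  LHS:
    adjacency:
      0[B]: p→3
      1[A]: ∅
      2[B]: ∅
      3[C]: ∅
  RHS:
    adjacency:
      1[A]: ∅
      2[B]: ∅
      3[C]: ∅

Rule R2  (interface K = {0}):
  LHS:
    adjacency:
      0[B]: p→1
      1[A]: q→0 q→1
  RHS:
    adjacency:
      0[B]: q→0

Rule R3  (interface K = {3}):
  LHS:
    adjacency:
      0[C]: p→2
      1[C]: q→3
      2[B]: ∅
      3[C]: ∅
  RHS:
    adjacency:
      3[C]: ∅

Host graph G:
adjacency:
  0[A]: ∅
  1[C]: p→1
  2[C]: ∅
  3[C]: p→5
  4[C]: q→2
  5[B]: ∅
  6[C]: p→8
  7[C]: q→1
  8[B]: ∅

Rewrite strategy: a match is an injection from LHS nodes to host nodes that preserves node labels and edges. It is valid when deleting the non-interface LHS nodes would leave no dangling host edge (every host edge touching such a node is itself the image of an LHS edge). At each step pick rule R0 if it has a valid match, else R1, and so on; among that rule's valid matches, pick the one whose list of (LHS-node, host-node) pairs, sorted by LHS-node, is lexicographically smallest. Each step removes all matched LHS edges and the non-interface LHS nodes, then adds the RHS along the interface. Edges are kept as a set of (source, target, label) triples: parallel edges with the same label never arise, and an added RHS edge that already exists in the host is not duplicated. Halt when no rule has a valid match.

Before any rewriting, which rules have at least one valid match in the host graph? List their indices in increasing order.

R0: no valid match — LHS pattern not found
R1: no valid match — LHS pattern not found
R2: no valid match — LHS pattern not found
R3: 4 valid matches — {0↦3, 1↦4, 2↦5, 3↦2}, {0↦3, 1↦7, 2↦5, 3↦1}, {0↦6, 1↦4, 2↦8, 3↦2} (+1 more)

Answer: [R3]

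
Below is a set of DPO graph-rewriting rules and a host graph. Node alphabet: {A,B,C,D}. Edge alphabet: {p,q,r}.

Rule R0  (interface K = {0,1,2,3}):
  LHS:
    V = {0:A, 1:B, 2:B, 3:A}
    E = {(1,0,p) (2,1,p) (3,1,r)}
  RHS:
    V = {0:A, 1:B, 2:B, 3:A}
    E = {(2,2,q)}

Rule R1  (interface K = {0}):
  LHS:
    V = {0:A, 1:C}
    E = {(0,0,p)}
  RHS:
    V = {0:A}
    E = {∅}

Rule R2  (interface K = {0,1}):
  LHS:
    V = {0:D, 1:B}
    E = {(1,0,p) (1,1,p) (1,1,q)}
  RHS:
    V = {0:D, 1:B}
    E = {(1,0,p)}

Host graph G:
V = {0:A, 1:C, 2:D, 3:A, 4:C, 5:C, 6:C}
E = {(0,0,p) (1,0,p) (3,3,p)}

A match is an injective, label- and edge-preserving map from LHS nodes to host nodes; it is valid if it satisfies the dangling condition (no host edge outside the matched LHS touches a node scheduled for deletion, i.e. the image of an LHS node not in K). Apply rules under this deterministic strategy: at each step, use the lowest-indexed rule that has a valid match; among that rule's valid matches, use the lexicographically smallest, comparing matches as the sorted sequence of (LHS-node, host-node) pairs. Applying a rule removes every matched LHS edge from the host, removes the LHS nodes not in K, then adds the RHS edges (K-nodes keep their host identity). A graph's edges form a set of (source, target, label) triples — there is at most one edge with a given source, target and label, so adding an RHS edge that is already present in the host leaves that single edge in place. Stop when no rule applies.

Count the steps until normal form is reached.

initial: |V|=7 |E|=3  E = 0-p->0 1-p->0 3-p->3
step 1: apply R1 at {0↦0, 1↦4}  → |V|=6 |E|=2  E = 1-p->0 3-p->3
step 2: apply R1 at {0↦3, 1↦5}  → |V|=5 |E|=1  E = 1-p->0
halt: no rule applies after step 2

Answer: 2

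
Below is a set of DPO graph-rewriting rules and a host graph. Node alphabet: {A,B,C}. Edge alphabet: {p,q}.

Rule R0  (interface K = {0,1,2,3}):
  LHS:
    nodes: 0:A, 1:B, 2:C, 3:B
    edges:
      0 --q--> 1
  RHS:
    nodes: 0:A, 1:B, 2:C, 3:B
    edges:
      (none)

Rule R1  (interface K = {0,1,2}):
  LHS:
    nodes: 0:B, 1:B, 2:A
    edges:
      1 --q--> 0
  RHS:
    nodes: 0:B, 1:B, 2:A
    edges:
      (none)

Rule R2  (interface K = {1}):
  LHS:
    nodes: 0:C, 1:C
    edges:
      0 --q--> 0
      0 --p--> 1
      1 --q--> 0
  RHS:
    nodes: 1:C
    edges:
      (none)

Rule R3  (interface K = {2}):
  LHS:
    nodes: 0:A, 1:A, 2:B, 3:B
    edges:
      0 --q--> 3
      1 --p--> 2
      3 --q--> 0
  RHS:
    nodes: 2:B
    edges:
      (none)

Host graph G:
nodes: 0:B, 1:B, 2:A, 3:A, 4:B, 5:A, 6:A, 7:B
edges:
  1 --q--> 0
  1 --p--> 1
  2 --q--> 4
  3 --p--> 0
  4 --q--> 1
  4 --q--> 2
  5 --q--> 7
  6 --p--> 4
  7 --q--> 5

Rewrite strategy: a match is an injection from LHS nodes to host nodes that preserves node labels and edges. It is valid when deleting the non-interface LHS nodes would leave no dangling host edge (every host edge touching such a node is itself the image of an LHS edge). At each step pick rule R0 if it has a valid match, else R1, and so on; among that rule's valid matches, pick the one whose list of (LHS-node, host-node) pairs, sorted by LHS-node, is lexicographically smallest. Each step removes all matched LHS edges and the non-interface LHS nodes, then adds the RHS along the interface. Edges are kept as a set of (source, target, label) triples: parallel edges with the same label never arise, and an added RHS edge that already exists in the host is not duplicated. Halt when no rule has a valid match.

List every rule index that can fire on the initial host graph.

Answer: [R1,R3]

Steps:
R0: no valid match — LHS pattern not found
R1: 8 valid matches — {0↦0, 1↦1, 2↦2}, {0↦0, 1↦1, 2↦3}, {0↦0, 1↦1, 2↦5} (+5 more)
R2: no valid match — LHS pattern not found
R3: 2 valid matches — {0↦5, 1↦3, 2↦0, 3↦7}, {0↦5, 1↦6, 2↦4, 3↦7}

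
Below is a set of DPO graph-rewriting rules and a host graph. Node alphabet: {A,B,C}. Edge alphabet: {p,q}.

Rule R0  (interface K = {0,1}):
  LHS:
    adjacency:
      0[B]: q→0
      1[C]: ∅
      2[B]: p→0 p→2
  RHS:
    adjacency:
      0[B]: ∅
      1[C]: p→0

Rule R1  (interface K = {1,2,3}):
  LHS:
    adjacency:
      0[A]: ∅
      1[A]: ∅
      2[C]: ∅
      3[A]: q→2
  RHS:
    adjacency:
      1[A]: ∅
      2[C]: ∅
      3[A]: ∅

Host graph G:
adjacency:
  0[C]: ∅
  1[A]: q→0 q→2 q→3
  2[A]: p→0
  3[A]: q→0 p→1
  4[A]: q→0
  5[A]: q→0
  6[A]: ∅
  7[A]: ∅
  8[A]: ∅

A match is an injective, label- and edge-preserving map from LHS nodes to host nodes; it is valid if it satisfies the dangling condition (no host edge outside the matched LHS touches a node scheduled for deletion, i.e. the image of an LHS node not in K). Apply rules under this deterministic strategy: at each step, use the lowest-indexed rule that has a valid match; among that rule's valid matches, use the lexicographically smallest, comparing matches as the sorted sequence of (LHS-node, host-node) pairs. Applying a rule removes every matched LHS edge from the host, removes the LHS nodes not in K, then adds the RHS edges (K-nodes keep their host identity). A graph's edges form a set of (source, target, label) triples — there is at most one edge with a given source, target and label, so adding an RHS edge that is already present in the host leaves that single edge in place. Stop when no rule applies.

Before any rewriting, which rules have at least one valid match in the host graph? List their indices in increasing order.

Answer: [R1]

Rewrite trace:
R0: no valid match — LHS pattern not found
R1: 72 valid matches — {0↦6, 1↦1, 2↦0, 3↦3}, {0↦6, 1↦1, 2↦0, 3↦4}, {0↦6, 1↦1, 2↦0, 3↦5} (+69 more)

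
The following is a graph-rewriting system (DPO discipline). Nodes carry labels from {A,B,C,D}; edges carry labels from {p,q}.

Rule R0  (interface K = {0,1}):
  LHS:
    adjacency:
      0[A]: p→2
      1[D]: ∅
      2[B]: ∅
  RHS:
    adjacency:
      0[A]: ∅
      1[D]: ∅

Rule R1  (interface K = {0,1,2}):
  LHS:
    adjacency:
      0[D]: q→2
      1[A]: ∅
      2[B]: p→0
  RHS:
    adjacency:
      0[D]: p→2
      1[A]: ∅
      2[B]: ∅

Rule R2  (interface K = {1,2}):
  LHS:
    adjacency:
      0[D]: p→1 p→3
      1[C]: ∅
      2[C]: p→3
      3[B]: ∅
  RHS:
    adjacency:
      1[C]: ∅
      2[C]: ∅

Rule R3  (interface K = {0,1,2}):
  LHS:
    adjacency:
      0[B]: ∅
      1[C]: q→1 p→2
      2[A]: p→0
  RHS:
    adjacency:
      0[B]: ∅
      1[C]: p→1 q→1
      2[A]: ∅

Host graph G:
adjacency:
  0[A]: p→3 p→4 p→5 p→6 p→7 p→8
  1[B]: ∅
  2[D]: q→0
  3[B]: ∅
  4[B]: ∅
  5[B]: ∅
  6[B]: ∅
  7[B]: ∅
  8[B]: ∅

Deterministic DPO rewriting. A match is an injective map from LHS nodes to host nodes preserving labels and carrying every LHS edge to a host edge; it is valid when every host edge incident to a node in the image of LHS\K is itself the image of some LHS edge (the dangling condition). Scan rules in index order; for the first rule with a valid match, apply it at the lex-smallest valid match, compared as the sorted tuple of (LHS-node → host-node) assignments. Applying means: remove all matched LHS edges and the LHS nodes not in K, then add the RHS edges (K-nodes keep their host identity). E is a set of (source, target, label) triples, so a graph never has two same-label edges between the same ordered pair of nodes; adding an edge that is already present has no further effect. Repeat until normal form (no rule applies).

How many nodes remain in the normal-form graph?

[0] host  ⇒  9 nodes, 7 edges  {0-p->3 0-p->4 0-p->5 0-p->6 0-p->7 0-p->8 2-q->0}
[1] R0 @ {0↦0, 1↦2, 2↦3}  ⇒  8 nodes, 6 edges  {0-p->4 0-p->5 0-p->6 0-p->7 0-p->8 2-q->0}
[2] R0 @ {0↦0, 1↦2, 2↦4}  ⇒  7 nodes, 5 edges  {0-p->5 0-p->6 0-p->7 0-p->8 2-q->0}
[3] R0 @ {0↦0, 1↦2, 2↦5}  ⇒  6 nodes, 4 edges  {0-p->6 0-p->7 0-p->8 2-q->0}
[4] R0 @ {0↦0, 1↦2, 2↦6}  ⇒  5 nodes, 3 edges  {0-p->7 0-p->8 2-q->0}
[5] R0 @ {0↦0, 1↦2, 2↦7}  ⇒  4 nodes, 2 edges  {0-p->8 2-q->0}
[6] R0 @ {0↦0, 1↦2, 2↦8}  ⇒  3 nodes, 1 edges  {2-q->0}
final graph: no rule applies after step 6
NF nodes: {0:A, 1:B, 2:D}

Answer: 3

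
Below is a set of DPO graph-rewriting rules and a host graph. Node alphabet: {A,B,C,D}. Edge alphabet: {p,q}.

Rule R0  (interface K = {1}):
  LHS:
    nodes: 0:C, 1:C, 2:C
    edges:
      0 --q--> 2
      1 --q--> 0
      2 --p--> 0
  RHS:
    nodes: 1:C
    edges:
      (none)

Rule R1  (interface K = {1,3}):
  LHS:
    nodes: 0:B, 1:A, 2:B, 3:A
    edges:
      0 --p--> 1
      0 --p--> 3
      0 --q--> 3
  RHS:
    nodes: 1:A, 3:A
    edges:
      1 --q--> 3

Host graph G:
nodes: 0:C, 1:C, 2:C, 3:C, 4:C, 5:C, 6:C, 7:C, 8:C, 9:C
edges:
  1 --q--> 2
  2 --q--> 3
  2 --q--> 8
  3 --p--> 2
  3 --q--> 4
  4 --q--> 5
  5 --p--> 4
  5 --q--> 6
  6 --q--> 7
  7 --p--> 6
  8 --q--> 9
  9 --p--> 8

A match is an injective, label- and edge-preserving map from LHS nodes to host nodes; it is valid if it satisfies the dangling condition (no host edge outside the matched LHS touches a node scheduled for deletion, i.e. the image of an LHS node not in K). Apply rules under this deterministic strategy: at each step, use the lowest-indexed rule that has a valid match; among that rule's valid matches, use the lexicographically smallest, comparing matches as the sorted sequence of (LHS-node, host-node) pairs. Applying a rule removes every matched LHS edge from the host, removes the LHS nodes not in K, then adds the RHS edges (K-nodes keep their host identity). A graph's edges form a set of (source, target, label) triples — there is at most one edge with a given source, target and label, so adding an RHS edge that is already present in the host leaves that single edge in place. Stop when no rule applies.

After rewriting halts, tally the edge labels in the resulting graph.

start.  V:10 E:12  edges: 1-q->2 2-q->3 2-q->8 3-p->2 3-q->4 4-q->5 5-p->4 5-q->6 6-q->7 7-p->6 8-q->9 9-p->8
1. fire R0 via {0↦6, 1↦5, 2↦7}  →  V:8 E:9  edges: 1-q->2 2-q->3 2-q->8 3-p->2 3-q->4 4-q->5 5-p->4 8-q->9 9-p->8
2. fire R0 via {0↦4, 1↦3, 2↦5}  →  V:6 E:6  edges: 1-q->2 2-q->3 2-q->8 3-p->2 8-q->9 9-p->8
3. fire R0 via {0↦8, 1↦2, 2↦9}  →  V:4 E:3  edges: 1-q->2 2-q->3 3-p->2
4. fire R0 via {0↦2, 1↦1, 2↦3}  →  V:2 E:0  edges: ∅
final graph: no rule applies after step 4
NF edges: []

Answer: (no edges)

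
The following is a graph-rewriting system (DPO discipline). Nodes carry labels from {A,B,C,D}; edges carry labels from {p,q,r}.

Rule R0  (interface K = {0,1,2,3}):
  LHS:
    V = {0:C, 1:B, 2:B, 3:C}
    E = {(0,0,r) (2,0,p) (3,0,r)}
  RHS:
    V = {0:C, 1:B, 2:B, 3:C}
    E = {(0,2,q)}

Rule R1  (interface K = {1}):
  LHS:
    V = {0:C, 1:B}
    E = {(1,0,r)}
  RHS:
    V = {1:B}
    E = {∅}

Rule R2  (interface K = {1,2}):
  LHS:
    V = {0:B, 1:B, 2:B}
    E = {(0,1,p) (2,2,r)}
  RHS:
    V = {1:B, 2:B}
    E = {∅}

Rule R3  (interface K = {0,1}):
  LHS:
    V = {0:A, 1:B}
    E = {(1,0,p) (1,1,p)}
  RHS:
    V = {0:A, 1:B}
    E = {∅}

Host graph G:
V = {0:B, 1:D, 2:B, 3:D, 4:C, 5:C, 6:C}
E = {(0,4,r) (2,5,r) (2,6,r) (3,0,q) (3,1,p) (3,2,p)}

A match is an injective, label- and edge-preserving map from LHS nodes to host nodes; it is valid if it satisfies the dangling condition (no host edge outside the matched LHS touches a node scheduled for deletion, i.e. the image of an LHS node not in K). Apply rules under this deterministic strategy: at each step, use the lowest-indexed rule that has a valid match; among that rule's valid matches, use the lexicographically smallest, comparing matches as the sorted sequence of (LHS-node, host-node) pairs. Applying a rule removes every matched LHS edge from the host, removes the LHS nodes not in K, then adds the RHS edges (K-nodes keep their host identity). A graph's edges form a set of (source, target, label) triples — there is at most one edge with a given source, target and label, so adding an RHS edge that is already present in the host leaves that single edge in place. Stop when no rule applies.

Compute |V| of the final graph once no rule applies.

Answer: 4

Rewrite trace:
[0] host  ⇒  7 nodes, 6 edges  {0-r->4 2-r->5 2-r->6 3-q->0 3-p->1 3-p->2}
[1] R1 @ {0↦4, 1↦0}  ⇒  6 nodes, 5 edges  {2-r->5 2-r->6 3-q->0 3-p->1 3-p->2}
[2] R1 @ {0↦5, 1↦2}  ⇒  5 nodes, 4 edges  {2-r->6 3-q->0 3-p->1 3-p->2}
[3] R1 @ {0↦6, 1↦2}  ⇒  4 nodes, 3 edges  {3-q->0 3-p->1 3-p->2}
final graph: no rule applies after step 3
NF nodes: {0:B, 1:D, 2:B, 3:D}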